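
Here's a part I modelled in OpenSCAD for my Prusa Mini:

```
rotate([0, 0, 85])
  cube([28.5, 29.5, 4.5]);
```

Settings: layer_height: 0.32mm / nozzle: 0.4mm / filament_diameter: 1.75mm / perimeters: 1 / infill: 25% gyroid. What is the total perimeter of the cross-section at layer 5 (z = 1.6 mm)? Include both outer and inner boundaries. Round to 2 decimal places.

116.00 mm

At z = 1.6 mm: the 28.5×29.5 cube contributes its full rectangle (perimeter 116.00 mm); (rotated 85° about Z; rotation is an isometry so areas/perimeters/island counts are preserved). Overall, the cross-section is a single solid region. Total boundary length (outer) = 116.00 mm.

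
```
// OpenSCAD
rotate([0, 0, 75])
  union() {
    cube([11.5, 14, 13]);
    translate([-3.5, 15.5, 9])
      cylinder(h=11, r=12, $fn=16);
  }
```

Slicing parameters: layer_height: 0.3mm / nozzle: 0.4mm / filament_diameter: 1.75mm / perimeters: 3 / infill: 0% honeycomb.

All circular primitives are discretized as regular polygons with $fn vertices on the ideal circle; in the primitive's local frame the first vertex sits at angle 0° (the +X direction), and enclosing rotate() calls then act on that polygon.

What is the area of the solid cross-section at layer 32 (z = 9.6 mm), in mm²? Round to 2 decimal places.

544.95 mm²

At z = 9.6 mm: the cube is present — its section is the full 11.5×14 rectangle (area 161.00 mm²); the r=12 cylinder at (-3.5, 15.5) gives a regular 16-gon of circumradius 12 (constant along its height) (area = (16/2)·12.000²·sin(360°/16) = 440.85 mm²); Taking the union: the regions partially overlap — summed areas 601.85 mm² minus the doubly-counted overlap 56.90 mm² gives 544.95 mm² — area = 544.95 mm²; (whole slice rotated 75° about Z — lengths, areas and connectivity unchanged). Overall, the cross-section is a single solid region. Net area = 544.95 mm².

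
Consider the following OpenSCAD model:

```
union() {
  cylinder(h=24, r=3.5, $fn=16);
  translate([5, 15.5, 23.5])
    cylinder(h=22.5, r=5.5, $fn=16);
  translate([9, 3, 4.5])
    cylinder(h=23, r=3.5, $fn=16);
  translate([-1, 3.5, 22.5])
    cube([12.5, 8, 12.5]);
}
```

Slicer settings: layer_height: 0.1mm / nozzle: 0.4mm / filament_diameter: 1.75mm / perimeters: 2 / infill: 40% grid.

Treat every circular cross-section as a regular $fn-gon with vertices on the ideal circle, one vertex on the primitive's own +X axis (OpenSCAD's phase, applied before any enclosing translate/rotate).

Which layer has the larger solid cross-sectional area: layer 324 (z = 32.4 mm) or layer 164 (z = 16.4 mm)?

layer 324 (z = 32.4 mm)

Layer 324 (z = 32.4): the cylinder does not reach this height (z outside [0, 24]); the r=5.5 cylinder at (5, 15.5) gives a regular 16-gon of circumradius 5.5 (constant along its height) (area = (16/2)·5.500²·sin(360°/16) = 92.61 mm²); the cylinder at (9, 3) does not reach this height (z outside [4.5, 27.5]); the cube at (-1, 3.5) (footprint 12.5×8) is included at this height (area 100.00 mm²); Taking the union: the regions partially overlap — summed areas 192.61 mm² minus the doubly-counted overlap 7.18 mm² gives 185.43 mm² — area = 185.43 mm². So its area = 185.43 mm². Layer 164 (z = 16.4): the r=3.5 cylinder gives a regular 16-gon of circumradius 3.5 (constant along its height) (area = (16/2)·3.500²·sin(360°/16) = 37.50 mm²); the cylinder at (5, 15.5) is absent (z outside [23.5, 46]); the r=3.5 cylinder at (9, 3) gives a regular 16-gon of circumradius 3.5 (constant along its height) (area = (16/2)·3.500²·sin(360°/16) = 37.50 mm²); the cube at (-1, 3.5) does not reach this height (z outside [22.5, 35]); Merging all regions: the 2 present regions are separate (no shared area or edge), so areas and boundary lengths simply add and each stays a separate island — area = 75.01 mm². So its area = 75.01 mm². Layer 324 is larger (185.43 vs 75.01 mm²).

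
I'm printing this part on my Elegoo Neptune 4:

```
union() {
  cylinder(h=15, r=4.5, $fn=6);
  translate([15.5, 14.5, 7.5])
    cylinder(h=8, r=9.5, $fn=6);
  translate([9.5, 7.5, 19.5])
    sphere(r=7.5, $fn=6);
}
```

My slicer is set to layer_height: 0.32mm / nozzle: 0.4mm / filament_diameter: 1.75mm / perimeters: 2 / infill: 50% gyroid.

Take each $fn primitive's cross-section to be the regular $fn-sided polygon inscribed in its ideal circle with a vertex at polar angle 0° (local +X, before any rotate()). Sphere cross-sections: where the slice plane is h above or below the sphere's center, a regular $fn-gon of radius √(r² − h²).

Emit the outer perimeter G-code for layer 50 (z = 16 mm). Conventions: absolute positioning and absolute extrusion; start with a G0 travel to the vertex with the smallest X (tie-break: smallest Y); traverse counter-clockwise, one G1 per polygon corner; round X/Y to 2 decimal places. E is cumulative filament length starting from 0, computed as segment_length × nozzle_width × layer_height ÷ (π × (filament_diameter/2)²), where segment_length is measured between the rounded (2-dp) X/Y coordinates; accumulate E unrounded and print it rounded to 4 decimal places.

At z = 16 mm: the cylinder is absent (z outside [0, 15]); the cylinder at (15.5, 14.5) is not intersected at this z (z outside [7.5, 15.5]); the sphere at (9.5, 7.5): section is a regular 6-gon, circumradius = √(r²−h²) = √(7.5²−3.5²) = 6.633; Taking the union: only the r=7.5 sphere at (9.5, 7.5) is present, so the union is just that shape — 1 connected region. The outline is a single polygon with 6 vertices. Extrusion per mm of travel: 0.4 × 0.32 / (π × 0.875²) = 0.053216. Accumulating E over each segment gives final E = 2.1172.

G0 X2.87 Y7.50 Z16.00
G1 X6.18 Y1.76 E0.3526
G1 X12.82 Y1.76 E0.7060
G1 X16.13 Y7.50 E1.0586
G1 X12.82 Y13.24 E1.4112
G1 X6.18 Y13.24 E1.7645
G1 X2.87 Y7.50 E2.1172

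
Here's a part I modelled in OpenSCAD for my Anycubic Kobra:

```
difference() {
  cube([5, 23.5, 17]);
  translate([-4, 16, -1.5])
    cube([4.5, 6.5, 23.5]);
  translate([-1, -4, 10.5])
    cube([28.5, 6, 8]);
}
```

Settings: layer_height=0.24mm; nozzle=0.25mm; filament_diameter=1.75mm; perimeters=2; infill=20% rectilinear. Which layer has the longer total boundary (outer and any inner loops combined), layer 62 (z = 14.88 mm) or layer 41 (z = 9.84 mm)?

layer 41 (z = 9.84 mm)

Layer 62 (z = 14.88): the cube (footprint 5×23.5) is included at this height (perimeter 57.00 mm); the cube at (-4, 16) (footprint 4.5×6.5) is included at this height (perimeter 22.00 mm); the 28.5×6 cube at (-1, -4) contributes its full rectangle (perimeter 69.00 mm); Taking the first minus the rest: starting from the 5×23.5 cube, the 4.5×6.5 cube at (-4, 16) partially overlaps it — only the 3.25 mm² overlap (of its 29.25 mm²) is removed, clipping the outline; the 28.5×6 cube at (-1, -4) partially overlaps it — only the 10.00 mm² overlap (of its 171.00 mm²) is removed, clipping the outline — boundary = 54.00 mm. So its perimeter = 54.00 mm. Layer 41 (z = 9.84): the cube is present — its section is the full 5×23.5 rectangle (perimeter 57.00 mm); the cube at (-4, 16) (footprint 4.5×6.5) is included at this height (perimeter 22.00 mm); the cube at (-1, -4) does not reach this height (z outside [10.5, 18.5]); Subtracting the remaining from the first: starting from the 5×23.5 cube, the 4.5×6.5 cube at (-4, 16) partially overlaps it — only the 3.25 mm² overlap (of its 29.25 mm²) is removed, clipping the outline — boundary = 58.00 mm. So its perimeter = 58.00 mm. Layer 41 is larger (58.00 vs 54.00 mm).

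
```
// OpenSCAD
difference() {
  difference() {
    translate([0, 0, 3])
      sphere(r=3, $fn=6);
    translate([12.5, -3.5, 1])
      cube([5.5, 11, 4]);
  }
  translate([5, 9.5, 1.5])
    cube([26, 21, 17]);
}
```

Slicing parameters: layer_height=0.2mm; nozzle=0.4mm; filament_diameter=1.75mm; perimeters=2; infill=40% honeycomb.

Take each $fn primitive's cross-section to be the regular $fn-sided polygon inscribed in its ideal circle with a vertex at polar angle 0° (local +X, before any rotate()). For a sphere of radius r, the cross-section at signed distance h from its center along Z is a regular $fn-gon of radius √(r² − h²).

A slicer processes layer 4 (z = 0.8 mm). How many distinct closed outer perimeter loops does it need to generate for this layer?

1

At z = 0.8 mm: the sphere: section is a regular 6-gon, circumradius = √(r²−h²) = √(3²−2.2²) = 2.040; the cube at (12.5, -3.5) is not intersected at this z (z outside [1, 5]); Taking the first minus the rest: none of the subtracted shapes is present at this height, so the r=3 sphere is unchanged — 1 connected region; the cube at (5, 9.5) does not reach this height (z outside [1.5, 18.5]); Subtracting the remaining from the first: none of the subtracted shapes is present at this height, so that combined region is unchanged — 1 connected region. The result has 1 disconnected region.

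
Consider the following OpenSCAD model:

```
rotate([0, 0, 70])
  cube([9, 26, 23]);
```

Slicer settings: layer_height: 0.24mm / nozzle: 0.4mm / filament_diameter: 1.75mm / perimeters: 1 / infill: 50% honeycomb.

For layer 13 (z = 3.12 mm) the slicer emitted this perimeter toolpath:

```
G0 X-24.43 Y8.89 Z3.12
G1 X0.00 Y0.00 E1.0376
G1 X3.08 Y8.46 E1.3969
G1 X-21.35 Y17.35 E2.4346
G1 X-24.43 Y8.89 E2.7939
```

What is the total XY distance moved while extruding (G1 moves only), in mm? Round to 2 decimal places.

70.00 mm

Sum the Euclidean lengths of each G1 segment: total = 70.00 mm.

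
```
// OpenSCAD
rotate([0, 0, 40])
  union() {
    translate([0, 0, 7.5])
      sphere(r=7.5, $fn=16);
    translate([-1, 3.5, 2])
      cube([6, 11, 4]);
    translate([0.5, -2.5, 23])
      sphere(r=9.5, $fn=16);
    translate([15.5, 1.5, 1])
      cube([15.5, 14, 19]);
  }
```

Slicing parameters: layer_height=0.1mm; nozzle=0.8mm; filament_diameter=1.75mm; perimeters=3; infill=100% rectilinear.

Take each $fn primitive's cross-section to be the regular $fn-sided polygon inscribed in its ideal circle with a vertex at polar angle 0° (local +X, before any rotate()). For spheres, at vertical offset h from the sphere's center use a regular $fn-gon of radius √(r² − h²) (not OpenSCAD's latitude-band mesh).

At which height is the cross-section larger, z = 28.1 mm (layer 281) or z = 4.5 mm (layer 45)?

Layer 281 (z = 28.1): the sphere does not reach this height (|z−center|=20.600 > r=7.5); the cube at (-1, 3.5) is absent (z outside [2, 6]); the r=9.5 sphere at (0.5, -2.5) contributes a regular 16-gon of circumradius √(9.5²−5.1²) = 8.015 (area = (16/2)·8.015²·sin(360°/16) = 196.67 mm²); the cube at (15.5, 1.5) is absent (z outside [1, 20]); Merging all regions: only the r=9.5 sphere at (0.5, -2.5) is present, so the union is just that shape — area = 196.67 mm²; (rotated 40° about Z; rotation is an isometry so areas/perimeters/island counts are preserved). So its area = 196.67 mm². Layer 45 (z = 4.5): the sphere: section is a regular 16-gon, circumradius = √(r²−h²) = √(7.5²−3²) = 6.874 (area = (16/2)·6.874²·sin(360°/16) = 144.65 mm²); the cube at (-1, 3.5) is present — its section is the full 6×11 rectangle (area 66.00 mm²); the sphere at (0.5, -2.5) is absent (|z−center|=18.500 > r=9.5); the cube at (15.5, 1.5) is present — its section is the full 15.5×14 rectangle (area 217.00 mm²); Merging all regions: the regions partially overlap — summed areas 427.65 mm² minus the doubly-counted overlap 16.33 mm² gives 411.32 mm² — area = 411.32 mm²; (whole slice rotated 40° about Z — lengths, areas and connectivity unchanged). So its area = 411.32 mm². Layer 45 is larger (411.32 vs 196.67 mm²).

layer 45 (z = 4.5 mm)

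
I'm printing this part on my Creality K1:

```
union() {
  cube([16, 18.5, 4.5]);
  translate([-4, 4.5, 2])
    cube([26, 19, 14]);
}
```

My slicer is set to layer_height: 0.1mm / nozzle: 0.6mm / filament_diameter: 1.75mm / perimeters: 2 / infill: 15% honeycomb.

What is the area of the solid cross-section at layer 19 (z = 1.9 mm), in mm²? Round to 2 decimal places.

At z = 1.9 mm: the cube is present — its section is the full 16×18.5 rectangle (area 296.00 mm²); the cube at (-4, 4.5) does not reach this height (z outside [2, 16]); Combining (union): only the 16×18.5 cube is present, so the union is just that shape — area = 296.00 mm². Overall, the cross-section is a single solid region. Net area = 296.00 mm².

296.00 mm²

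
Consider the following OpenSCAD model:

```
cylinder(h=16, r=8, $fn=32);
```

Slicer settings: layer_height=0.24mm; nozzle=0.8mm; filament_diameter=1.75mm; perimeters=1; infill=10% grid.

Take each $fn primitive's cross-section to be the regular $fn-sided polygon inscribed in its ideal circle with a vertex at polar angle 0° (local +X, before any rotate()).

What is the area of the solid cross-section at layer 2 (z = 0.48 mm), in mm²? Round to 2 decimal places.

At z = 0.48 mm: the cylinder: section is a regular 32-gon, circumradius r=8 (area = (32/2)·8.000²·sin(360°/32) = 199.77 mm²). Overall, the cross-section is a single solid region. Net area = 199.77 mm².

199.77 mm²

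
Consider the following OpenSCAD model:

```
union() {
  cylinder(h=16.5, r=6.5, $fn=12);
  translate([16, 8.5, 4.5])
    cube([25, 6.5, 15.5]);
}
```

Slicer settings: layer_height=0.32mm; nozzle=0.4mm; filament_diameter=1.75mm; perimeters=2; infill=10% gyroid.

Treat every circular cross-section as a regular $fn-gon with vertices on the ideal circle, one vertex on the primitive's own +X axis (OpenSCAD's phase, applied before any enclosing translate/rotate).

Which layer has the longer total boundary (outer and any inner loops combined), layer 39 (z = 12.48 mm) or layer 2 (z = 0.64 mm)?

layer 39 (z = 12.48 mm)

Layer 39 (z = 12.48): the r=6.5 cylinder gives a regular 12-gon of circumradius 6.5 (constant along its height) (perimeter = 2·12·6.500·sin(180°/12) = 40.38 mm); the cube at (16, 8.5) (footprint 25×6.5) is included at this height (perimeter 63.00 mm); Merging all regions: the 2 present regions are separate (no shared area or edge), so areas and boundary lengths simply add and each stays a separate island — boundary = 103.38 mm. So its perimeter = 103.38 mm. Layer 2 (z = 0.64): the cylinder: section is a regular 12-gon, circumradius r=6.5 (perimeter = 2·12·6.500·sin(180°/12) = 40.38 mm); the cube at (16, 8.5) is not intersected at this z (z outside [4.5, 20]); Merging all regions: only the r=6.5 cylinder is present, so the union is just that shape — boundary = 40.38 mm. So its perimeter = 40.38 mm. Layer 39 is larger (103.38 vs 40.38 mm).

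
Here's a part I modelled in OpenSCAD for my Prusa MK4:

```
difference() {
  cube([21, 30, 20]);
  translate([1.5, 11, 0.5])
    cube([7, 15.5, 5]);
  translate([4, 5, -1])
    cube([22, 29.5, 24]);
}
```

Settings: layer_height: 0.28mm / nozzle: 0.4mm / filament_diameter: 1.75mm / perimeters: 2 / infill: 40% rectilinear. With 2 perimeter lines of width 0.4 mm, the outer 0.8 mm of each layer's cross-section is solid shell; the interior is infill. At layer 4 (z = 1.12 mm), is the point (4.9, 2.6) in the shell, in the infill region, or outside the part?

At z = 1.12 mm: the cube (footprint 21×30) is included at this height; the cube at (1.5, 11) is present — its section is the full 7×15.5 rectangle; the cube at (4, 5) is present — its section is the full 22×29.5 rectangle; After the difference (first − rest): starting from the 21×30 cube, the 7×15.5 cube at (1.5, 11) lies wholly inside it (removes its full 108.50 mm² and its 45.00 mm outline becomes a hole wall); the 22×29.5 cube at (4, 5) partially overlaps it — only the 355.25 mm² overlap (of its 649.00 mm²) is removed, clipping the outline — 1 connected region. Overall, the cross-section is a single solid region. The nearest boundary edge runs (4.00, 5.00)→(21.00, 5.00); distance from the point to it = 2.40 mm. The point is inside the cross-section and 2.40 mm from the nearest boundary — more than the 0.8 mm shell width (2 × 0.4), so it's in the infill interior.

infill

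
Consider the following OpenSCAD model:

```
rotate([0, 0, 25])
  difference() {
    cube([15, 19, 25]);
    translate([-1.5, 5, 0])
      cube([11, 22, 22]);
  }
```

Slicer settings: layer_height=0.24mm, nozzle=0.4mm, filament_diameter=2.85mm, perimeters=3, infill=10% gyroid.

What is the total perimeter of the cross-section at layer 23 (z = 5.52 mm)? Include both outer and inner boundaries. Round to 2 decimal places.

68.00 mm

At z = 5.52 mm: the cube (footprint 15×19) is included at this height (perimeter 68.00 mm); the 11×22 cube at (-1.5, 5) contributes its full rectangle (perimeter 66.00 mm); After the difference (first − rest): starting from the 15×19 cube, the 11×22 cube at (-1.5, 5) partially overlaps it — only the 133.00 mm² overlap (of its 242.00 mm²) is removed, clipping the outline — boundary = 68.00 mm; (rotated 25° about Z; rotation is an isometry so areas/perimeters/island counts are preserved). Overall, the cross-section is a single solid region. Total boundary length (outer) = 68.00 mm.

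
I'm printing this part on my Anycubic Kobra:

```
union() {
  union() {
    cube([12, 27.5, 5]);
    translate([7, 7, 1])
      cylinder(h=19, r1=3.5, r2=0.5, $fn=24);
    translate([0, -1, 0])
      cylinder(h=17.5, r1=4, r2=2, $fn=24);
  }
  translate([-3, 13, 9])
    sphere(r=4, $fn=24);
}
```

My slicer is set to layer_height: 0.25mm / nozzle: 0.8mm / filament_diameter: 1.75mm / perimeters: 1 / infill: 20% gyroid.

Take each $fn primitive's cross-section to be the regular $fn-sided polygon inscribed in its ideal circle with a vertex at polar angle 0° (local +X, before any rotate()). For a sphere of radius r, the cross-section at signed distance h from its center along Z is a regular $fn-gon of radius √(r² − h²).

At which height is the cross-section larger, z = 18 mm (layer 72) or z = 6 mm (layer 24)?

Layer 72 (z = 18): the cube is not intersected at this z (z outside [0, 5]); the cone at (7, 7): at t=0.895 of its height the radius interpolates to r₁+(r₂−r₁)t = 0.816, giving a regular 24-gon of that circumradius (area = (24/2)·0.816²·sin(360°/24) = 2.07 mm²); the cone at (0, -1) does not reach this height (z outside [0, 17.5]); Taking the union: only the cone at (7, 7) is present, so the union is just that shape — area = 2.07 mm²; the sphere at (-3, 13) is absent (|z−center|=9.000 > r=4); Combining (union): only the result so far is present, so the union is just that shape — area = 2.07 mm². So its area = 2.07 mm². Layer 24 (z = 6): the cube does not reach this height (z outside [0, 5]); the cone at (7, 7): at t=0.263 of its height the radius interpolates to r₁+(r₂−r₁)t = 2.711, giving a regular 24-gon of that circumradius (area = (24/2)·2.711²·sin(360°/24) = 22.82 mm²); the cone at (0, -1): at t=0.343 of its height the radius interpolates to r₁+(r₂−r₁)t = 3.314, giving a regular 24-gon of that circumradius (area = (24/2)·3.314²·sin(360°/24) = 34.12 mm²); Merging all regions: the 2 present regions are separate (no shared area or edge), so areas and boundary lengths simply add and each stays a separate island — area = 56.93 mm²; the r=4 sphere at (-3, 13) contributes a regular 24-gon of circumradius √(4²−3²) = 2.646 (area = (24/2)·2.646²·sin(360°/24) = 21.74 mm²); Taking the union: the 2 present regions are separate (no shared area or edge), so areas and boundary lengths simply add and each stays a separate island — area = 78.68 mm². So its area = 78.68 mm². Layer 24 is larger (78.68 vs 2.07 mm²).

layer 24 (z = 6 mm)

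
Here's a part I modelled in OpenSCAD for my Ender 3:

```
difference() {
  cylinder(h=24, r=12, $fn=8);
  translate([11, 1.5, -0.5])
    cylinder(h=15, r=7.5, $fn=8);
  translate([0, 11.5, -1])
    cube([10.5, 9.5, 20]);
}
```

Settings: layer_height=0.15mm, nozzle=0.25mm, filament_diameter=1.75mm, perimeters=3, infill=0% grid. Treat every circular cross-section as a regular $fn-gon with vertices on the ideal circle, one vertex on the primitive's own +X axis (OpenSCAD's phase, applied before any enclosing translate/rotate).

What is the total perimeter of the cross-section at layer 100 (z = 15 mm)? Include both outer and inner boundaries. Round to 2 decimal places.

At z = 15 mm: the cylinder: section is a regular 8-gon, circumradius r=12 (perimeter = 2·8·12.000·sin(180°/8) = 73.48 mm); the cylinder at (11, 1.5) is not intersected at this z (z outside [-0.5, 14.5]); the cube at (0, 11.5) is present — its section is the full 10.5×9.5 rectangle (perimeter 40.00 mm); Subtracting the remaining from the first: starting from the r=12 cylinder, the 10.5×9.5 cube at (0, 11.5) partially overlaps it — only the 0.30 mm² overlap (of its 99.75 mm²) is removed, clipping the outline — boundary = 73.88 mm. Overall, the cross-section is a single solid region. Total boundary length (outer) = 73.88 mm.

73.88 mm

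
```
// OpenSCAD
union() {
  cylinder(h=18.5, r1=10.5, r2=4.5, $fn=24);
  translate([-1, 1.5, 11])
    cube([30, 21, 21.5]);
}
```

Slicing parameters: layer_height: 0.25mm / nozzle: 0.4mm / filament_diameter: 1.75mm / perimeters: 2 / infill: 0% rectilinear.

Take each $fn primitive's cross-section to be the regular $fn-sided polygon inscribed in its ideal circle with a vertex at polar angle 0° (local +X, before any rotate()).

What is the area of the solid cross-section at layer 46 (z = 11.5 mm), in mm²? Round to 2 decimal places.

741.57 mm²

At z = 11.5 mm: the cone contributes a regular 24-gon of circumradius 6.770 (interpolated between r1=10.5 and r2=4.5 at t=0.622) (area = (24/2)·6.770²·sin(360°/24) = 142.36 mm²); the cube at (-1, 1.5) is present — its section is the full 30×21 rectangle (area 630.00 mm²); Merging all regions: the regions partially overlap — summed areas 772.36 mm² minus the doubly-counted overlap 30.79 mm² gives 741.57 mm² — area = 741.57 mm². Overall, the cross-section is a single solid region. Net area = 741.57 mm².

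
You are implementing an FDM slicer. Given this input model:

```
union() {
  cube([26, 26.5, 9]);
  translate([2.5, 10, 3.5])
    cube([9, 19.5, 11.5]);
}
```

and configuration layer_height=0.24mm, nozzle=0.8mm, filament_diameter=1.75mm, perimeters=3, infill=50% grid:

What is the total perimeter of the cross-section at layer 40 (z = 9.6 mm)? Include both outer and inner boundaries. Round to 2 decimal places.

At z = 9.6 mm: the cube does not reach this height (z outside [0, 9]); the cube at (2.5, 10) (footprint 9×19.5) is included at this height (perimeter 57.00 mm); Combining (union): only the 9×19.5 cube at (2.5, 10) is present, so the union is just that shape — boundary = 57.00 mm. Overall, the cross-section is a single solid region. Total boundary length (outer) = 57.00 mm.

57.00 mm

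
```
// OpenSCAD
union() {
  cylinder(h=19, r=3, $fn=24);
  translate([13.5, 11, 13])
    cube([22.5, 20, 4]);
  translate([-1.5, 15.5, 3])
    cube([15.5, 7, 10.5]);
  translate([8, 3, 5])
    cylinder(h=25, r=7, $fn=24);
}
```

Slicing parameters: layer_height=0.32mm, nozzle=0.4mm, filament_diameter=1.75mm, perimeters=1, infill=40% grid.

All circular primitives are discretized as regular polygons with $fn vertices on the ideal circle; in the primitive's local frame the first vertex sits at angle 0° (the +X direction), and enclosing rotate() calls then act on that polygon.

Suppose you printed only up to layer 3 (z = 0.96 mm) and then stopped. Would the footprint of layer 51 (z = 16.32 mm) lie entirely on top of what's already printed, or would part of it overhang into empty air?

part overhangs

Compare the two slices. At z = 0.96: the r=3 cylinder contributes a regular 24-gon of circumradius 3 (area = (24/2)·3.000²·sin(360°/24) = 27.95 mm²); the cube at (13.5, 11) does not reach this height (z outside [13, 17]); the cube at (-1.5, 15.5) does not reach this height (z outside [3, 13.5]); the cylinder at (8, 3) is not intersected at this z (z outside [5, 30]); Taking the union: only the r=3 cylinder is present, so the union is just that shape — area = 27.95 mm². At z = 16.32: the r=3 cylinder gives a regular 24-gon of circumradius 3 (constant along its height) (area = (24/2)·3.000²·sin(360°/24) = 27.95 mm²); the cube at (13.5, 11) is present — its section is the full 22.5×20 rectangle (area 450.00 mm²); the cube at (-1.5, 15.5) is absent (z outside [3, 13.5]); the r=7 cylinder at (8, 3) gives a regular 24-gon of circumradius 7 (constant along its height) (area = (24/2)·7.000²·sin(360°/24) = 152.19 mm²); Merging all regions: the regions partially overlap — summed areas 630.14 mm² minus the doubly-counted overlap 4.32 mm² gives 625.82 mm² — area = 625.82 mm². Checking containment: at z = 16.32 the cross-section extends beyond the z = 0.96 cross-section by about 597.87 mm².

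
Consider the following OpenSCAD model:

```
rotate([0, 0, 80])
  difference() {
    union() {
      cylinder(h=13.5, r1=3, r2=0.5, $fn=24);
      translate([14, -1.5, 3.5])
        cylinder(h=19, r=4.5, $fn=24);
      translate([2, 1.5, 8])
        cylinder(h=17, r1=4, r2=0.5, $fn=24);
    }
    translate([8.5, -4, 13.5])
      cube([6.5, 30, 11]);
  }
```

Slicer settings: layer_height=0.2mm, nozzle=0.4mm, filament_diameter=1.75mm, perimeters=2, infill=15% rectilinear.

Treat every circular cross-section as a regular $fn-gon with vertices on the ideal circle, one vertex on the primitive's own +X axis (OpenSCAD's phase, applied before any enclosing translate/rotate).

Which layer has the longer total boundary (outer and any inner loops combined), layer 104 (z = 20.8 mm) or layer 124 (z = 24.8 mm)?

layer 104 (z = 20.8 mm)

Layer 104 (z = 20.8): the cone is absent (z outside [0, 13.5]); the cylinder at (14, -1.5): section is a regular 24-gon, circumradius r=4.5 (perimeter = 2·24·4.500·sin(180°/24) = 28.19 mm); the cone at (2, 1.5) (r1=4→r2=0.5) has section circumradius 1.365 here — a regular 24-gon (perimeter = 2·24·1.365·sin(180°/24) = 8.55 mm); Taking the union: the 2 present regions are separate (no shared area or edge), so areas and boundary lengths simply add and each stays a separate island — boundary = 36.74 mm; the cube at (8.5, -4) is present — its section is the full 6.5×30 rectangle (perimeter 73.00 mm); Subtracting the remaining from the first: starting from that combined region, the 6.5×30 cube at (8.5, -4) partially overlaps it — only the 33.23 mm² overlap (of its 195.00 mm²) is removed, clipping the outline — boundary = 37.60 mm; (rotated 80° about Z; rotation is an isometry so areas/perimeters/island counts are preserved). So its perimeter = 37.60 mm. Layer 124 (z = 24.8): the cone is absent (z outside [0, 13.5]); the cylinder at (14, -1.5) is absent (z outside [3.5, 22.5]); the cone at (2, 1.5) (r1=4→r2=0.5) has section circumradius 0.541 here — a regular 24-gon (perimeter = 2·24·0.541·sin(180°/24) = 3.39 mm); Taking the union: only the cone at (2, 1.5) is present, so the union is just that shape — boundary = 3.39 mm; the cube at (8.5, -4) is absent (z outside [13.5, 24.5]); Subtracting the remaining from the first: none of the subtracted shapes is present at this height, so that combined region is unchanged — boundary = 3.39 mm; (whole slice rotated 80° about Z — lengths, areas and connectivity unchanged). So its perimeter = 3.39 mm. Layer 104 is larger (37.60 vs 3.39 mm).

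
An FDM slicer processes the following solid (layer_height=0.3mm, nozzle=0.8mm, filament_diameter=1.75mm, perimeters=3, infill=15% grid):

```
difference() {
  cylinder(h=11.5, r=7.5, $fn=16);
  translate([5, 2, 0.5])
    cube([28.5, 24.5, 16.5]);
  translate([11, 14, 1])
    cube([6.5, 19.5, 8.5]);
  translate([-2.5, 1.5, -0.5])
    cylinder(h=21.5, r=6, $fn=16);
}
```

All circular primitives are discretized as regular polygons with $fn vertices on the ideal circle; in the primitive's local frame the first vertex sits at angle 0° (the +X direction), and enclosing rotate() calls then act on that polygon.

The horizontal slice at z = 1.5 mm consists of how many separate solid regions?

At z = 1.5 mm: the r=7.5 cylinder gives a regular 16-gon of circumradius 7.5 (constant along its height); the 28.5×24.5 cube at (5, 2) contributes its full rectangle; the 6.5×19.5 cube at (11, 14) contributes its full rectangle; the r=6 cylinder at (-2.5, 1.5) gives a regular 16-gon of circumradius 6 (constant along its height); After the difference (first − rest): starting from the r=7.5 cylinder, the 28.5×24.5 cube at (5, 2) partially overlaps it — only the 4.50 mm² overlap (of its 698.25 mm²) is removed, clipping the outline; the 6.5×19.5 cube at (11, 14) misses the remaining region (no effect); the r=6 cylinder at (-2.5, 1.5) partially overlaps it — only the 97.41 mm² overlap (of its 110.21 mm²) is removed, clipping the outline — 1 connected region. The result has 1 disconnected region.

1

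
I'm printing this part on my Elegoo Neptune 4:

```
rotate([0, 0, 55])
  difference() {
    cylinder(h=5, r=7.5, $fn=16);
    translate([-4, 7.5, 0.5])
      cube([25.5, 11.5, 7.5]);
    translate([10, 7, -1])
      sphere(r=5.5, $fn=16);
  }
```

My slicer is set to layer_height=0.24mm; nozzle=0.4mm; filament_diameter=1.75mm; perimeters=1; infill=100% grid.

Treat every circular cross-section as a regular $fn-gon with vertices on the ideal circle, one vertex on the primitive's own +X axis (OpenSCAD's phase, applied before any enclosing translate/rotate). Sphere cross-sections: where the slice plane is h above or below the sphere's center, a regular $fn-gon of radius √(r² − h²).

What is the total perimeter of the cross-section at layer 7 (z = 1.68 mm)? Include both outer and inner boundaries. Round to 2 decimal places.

46.82 mm

At z = 1.68 mm: the r=7.5 cylinder gives a regular 16-gon of circumradius 7.5 (constant along its height) (perimeter = 2·16·7.500·sin(180°/16) = 46.82 mm); the cube at (-4, 7.5) (footprint 25.5×11.5) is included at this height (perimeter 74.00 mm); the sphere at (10, 7): section is a regular 16-gon, circumradius = √(r²−h²) = √(5.5²−2.68²) = 4.803 (perimeter = 2·16·4.803·sin(180°/16) = 29.98 mm); Taking the first minus the rest: starting from the r=7.5 cylinder, the 25.5×11.5 cube at (-4, 7.5) misses the remaining region (no effect); the r=5.5 sphere at (10, 7) misses the remaining region (no effect) — boundary = 46.82 mm; (rotated 55° about Z; rotation is an isometry so areas/perimeters/island counts are preserved). Overall, the cross-section is a single solid region. Total boundary length (outer) = 46.82 mm.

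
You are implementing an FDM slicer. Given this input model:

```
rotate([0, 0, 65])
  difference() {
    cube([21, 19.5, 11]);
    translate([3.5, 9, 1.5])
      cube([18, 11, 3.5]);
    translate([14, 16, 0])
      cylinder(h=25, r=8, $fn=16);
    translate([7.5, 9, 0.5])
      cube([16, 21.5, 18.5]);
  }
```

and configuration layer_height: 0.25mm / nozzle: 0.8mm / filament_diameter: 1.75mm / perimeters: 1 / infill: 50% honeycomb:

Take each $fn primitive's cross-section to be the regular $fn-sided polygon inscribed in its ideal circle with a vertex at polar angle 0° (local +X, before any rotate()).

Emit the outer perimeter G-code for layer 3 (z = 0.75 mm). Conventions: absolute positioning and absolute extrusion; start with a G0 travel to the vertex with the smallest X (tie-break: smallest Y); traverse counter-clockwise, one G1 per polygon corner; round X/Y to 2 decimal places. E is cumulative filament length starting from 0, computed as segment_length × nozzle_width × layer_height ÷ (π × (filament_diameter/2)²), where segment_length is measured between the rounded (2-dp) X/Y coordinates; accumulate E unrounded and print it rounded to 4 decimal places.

G0 X-17.67 Y8.24 Z0.75
G1 X0.00 Y0.00 E1.6212
G1 X8.87 Y19.03 E3.3670
G1 X0.72 Y22.84 E4.1150
G1 X-0.70 Y19.80 E4.3940
G1 X-0.59 Y19.10 E4.4529
G1 X-1.33 Y16.07 E4.7123
G1 X-3.18 Y13.55 E4.9722
G1 X-3.78 Y13.19 E5.0304
G1 X-4.99 Y10.60 E5.2681
G1 X-7.35 Y11.70 E5.4846
G1 X-8.93 Y11.46 E5.6175
G1 X-11.97 Y12.20 E5.8777
G1 X-14.48 Y14.05 E6.1369
G1 X-14.76 Y14.50 E6.1810
G1 X-17.67 Y8.24 E6.7550

At z = 0.75 mm: the 21×19.5 cube contributes its full rectangle; the cube at (3.5, 9) does not reach this height (z outside [1.5, 5]); the r=8 cylinder at (14, 16) contributes a regular 16-gon of circumradius 8; the cube at (7.5, 9) is present — its section is the full 16×21.5 rectangle; After the difference (first − rest): starting from the 21×19.5 cube, the r=8 cylinder at (14, 16) partially overlaps it — only the 146.96 mm² overlap (of its 195.93 mm²) is removed, clipping the outline; the 16×21.5 cube at (7.5, 9) partially overlaps it — only the 7.52 mm² overlap (of its 344.00 mm²) is removed, clipping the outline — 1 connected region; (rotated 65° about Z; rotation is an isometry so areas/perimeters/island counts are preserved). The outline is a single polygon with 15 vertices. Extrusion per mm of travel: 0.8 × 0.25 / (π × 0.875²) = 0.083150. Accumulating E over each segment gives final E = 6.7550.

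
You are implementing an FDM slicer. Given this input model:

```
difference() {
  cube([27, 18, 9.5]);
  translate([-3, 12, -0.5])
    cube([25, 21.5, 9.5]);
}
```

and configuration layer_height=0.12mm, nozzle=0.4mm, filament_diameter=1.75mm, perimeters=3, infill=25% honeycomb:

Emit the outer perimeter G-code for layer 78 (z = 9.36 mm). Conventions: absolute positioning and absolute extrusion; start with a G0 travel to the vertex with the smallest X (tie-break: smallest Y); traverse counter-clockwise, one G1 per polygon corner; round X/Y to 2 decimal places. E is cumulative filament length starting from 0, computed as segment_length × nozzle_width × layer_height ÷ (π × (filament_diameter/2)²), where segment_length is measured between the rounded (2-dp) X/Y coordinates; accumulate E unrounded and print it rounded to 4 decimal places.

At z = 9.36 mm: the 27×18 cube contributes its full rectangle; the cube at (-3, 12) is absent (z outside [-0.5, 9]); Subtracting the remaining from the first: none of the subtracted shapes is present at this height, so the 27×18 cube is unchanged — 1 connected region. The outline is a single polygon with 4 vertices. Extrusion per mm of travel: 0.4 × 0.12 / (π × 0.875²) = 0.019956. Accumulating E over each segment gives final E = 1.7960.

G0 X0.00 Y0.00 Z9.36
G1 X27.00 Y0.00 E0.5388
G1 X27.00 Y18.00 E0.8980
G1 X0.00 Y18.00 E1.4368
G1 X0.00 Y0.00 E1.7960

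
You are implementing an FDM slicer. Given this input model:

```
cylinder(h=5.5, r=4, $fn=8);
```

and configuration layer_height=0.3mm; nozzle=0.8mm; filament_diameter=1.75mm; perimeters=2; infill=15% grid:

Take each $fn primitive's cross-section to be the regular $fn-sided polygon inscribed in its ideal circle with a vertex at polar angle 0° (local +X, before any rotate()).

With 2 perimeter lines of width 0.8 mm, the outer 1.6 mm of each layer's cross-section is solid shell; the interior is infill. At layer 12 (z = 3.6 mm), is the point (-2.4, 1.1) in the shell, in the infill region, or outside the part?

shell

At z = 3.6 mm: the r=4 cylinder contributes a regular 8-gon of circumradius 4. Overall, the cross-section is a single solid region. The nearest boundary edge runs (-2.83, 2.83)→(-4.00, 0.00); distance from the point to it = 1.06 mm. The point is inside the cross-section, 1.06 mm from the nearest boundary — within the 1.6 mm shell band (2 × 0.8).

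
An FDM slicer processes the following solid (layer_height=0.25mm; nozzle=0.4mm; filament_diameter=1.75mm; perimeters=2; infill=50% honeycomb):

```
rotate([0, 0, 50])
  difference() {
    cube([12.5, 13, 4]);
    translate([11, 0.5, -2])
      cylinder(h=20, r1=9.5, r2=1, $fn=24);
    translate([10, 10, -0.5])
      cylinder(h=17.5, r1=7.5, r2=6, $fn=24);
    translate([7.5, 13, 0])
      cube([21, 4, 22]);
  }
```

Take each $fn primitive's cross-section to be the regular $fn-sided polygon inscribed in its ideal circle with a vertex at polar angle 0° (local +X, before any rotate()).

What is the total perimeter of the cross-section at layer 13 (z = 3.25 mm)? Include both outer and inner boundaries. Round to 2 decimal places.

At z = 3.25 mm: the 12.5×13 cube contributes its full rectangle (perimeter 51.00 mm); the cone at (11, 0.5) (r1=9.5→r2=1) has section circumradius 7.269 here — a regular 24-gon (perimeter = 2·24·7.269·sin(180°/24) = 45.54 mm); the cone at (10, 10) contributes a regular 24-gon of circumradius 7.179 (interpolated between r1=7.5 and r2=6 at t=0.214) (perimeter = 2·24·7.179·sin(180°/24) = 44.98 mm); the cube at (7.5, 13) is present — its section is the full 21×4 rectangle (perimeter 50.00 mm); Taking the first minus the rest: starting from the 12.5×13 cube, the cone at (11, 0.5) partially overlaps it — only the 56.15 mm² overlap (of its 164.10 mm²) is removed, clipping the outline; the cone at (10, 10) partially overlaps it — only the 58.58 mm² overlap (of its 160.05 mm²) is removed, clipping the outline; the 21×4 cube at (7.5, 13) misses the remaining region (no effect) — boundary = 34.43 mm; (whole slice rotated 50° about Z — lengths, areas and connectivity unchanged). Overall, the cross-section is a single solid region. Total boundary length (outer) = 34.43 mm.

34.43 mm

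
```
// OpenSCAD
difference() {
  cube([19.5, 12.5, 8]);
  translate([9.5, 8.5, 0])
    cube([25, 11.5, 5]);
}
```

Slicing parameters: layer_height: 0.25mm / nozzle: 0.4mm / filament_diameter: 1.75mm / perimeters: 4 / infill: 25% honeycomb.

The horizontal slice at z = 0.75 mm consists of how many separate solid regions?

At z = 0.75 mm: the cube is present — its section is the full 19.5×12.5 rectangle; the cube at (9.5, 8.5) (footprint 25×11.5) is included at this height; Taking the first minus the rest: starting from the 19.5×12.5 cube, the 25×11.5 cube at (9.5, 8.5) partially overlaps it — only the 40.00 mm² overlap (of its 287.50 mm²) is removed, clipping the outline — 1 connected region. The result has 1 disconnected region.

1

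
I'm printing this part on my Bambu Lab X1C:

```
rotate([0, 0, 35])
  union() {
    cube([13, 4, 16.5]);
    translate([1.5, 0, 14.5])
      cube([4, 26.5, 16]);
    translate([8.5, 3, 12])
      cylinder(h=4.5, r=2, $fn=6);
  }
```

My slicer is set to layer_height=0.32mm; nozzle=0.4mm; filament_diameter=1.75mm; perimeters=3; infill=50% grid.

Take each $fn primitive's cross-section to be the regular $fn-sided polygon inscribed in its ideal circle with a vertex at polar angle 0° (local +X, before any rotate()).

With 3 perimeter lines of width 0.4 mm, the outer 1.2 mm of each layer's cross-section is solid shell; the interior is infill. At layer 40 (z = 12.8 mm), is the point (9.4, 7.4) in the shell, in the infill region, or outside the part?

At z = 12.8 mm: the cube (footprint 13×4) is included at this height; the cube at (1.5, 0) is not intersected at this z (z outside [14.5, 30.5]); the r=2 cylinder at (8.5, 3) gives a regular 6-gon of circumradius 2 (constant along its height); Taking the union: the regions partially overlap (shared area 8.62 mm²), so overlapping operands fuse into one piece — 1 connected region; (whole slice rotated 35° about Z — lengths, areas and connectivity unchanged). Overall, the cross-section is a single solid region. Undo the 35° rotation: the query point maps to (11.944, 0.670) in the un-rotated model frame. The nearest boundary edge runs (13.00, 0.00)→(0.00, 0.00); distance from the point to it = 0.67 mm. The point is inside the cross-section, 0.67 mm from the nearest boundary — within the 1.2 mm shell band (3 × 0.4).

shell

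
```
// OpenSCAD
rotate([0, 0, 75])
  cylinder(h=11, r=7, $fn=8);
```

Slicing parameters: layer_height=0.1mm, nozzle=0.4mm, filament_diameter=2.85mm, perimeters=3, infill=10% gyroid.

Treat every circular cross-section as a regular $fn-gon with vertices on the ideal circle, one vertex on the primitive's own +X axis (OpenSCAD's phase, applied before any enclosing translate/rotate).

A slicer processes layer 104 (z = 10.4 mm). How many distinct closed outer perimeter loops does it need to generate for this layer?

1

At z = 10.4 mm: the r=7 cylinder contributes a regular 8-gon of circumradius 7; (whole slice rotated 75° about Z — lengths, areas and connectivity unchanged). The result has 1 disconnected region.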